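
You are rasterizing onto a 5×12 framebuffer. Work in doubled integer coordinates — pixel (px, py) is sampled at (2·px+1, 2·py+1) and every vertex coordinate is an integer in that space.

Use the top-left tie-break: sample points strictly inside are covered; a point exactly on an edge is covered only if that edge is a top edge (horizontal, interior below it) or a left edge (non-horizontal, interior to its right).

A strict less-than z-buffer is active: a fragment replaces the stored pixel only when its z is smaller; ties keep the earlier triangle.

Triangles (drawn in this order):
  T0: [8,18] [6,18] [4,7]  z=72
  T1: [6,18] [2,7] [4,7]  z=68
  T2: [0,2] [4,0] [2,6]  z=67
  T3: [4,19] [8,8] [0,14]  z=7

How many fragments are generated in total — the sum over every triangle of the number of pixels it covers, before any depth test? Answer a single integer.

T0:
  2·area = 22
  edge (8, 18)→(6, 18): d=(-2,0) right/bottom  bias=-1
  edge (6, 18)→(4, 7): d=(-2,-11) top-left  bias=+0
  edge (4, 7)→(8, 18): d=(4,11) right/bottom  bias=-1
    (2,5)@(5, 11): e=[14,3,5] → #
    (3,5)@(7, 11): e=[14,25,-17] → ·
    (2,6)@(5, 13): e=[10,-1,13] → ·
    (3,8)@(7, 17): e=[2,13,7] → #
    (4,8)@(9, 17): e=[2,35,-15] → ·
    (3,9)@(7, 19): e=[-2,9,15] → ·
  covered (2 px):
    · · · · ·
    · · · · ·
    · · · · ·
    · · · · ·
    · · · · ·
    · · # · ·
    · · · · ·
    · · · · ·
    · · · # ·
    · · · · ·
    · · · · ·
    · · · · ·
T1:
  2·area = 22
  edge (6, 18)→(2, 7): d=(-4,-11) top-left  bias=+0
  edge (2, 7)→(4, 7): d=(2,0) top-left  bias=+0
  edge (4, 7)→(6, 18): d=(2,11) right/bottom  bias=-1
    (0,3)@(1, 7): e=[-11,0,33] → ·  [on edge]
    (1,3)@(3, 7): e=[11,0,11] → #  [on edge]
    (2,3)@(5, 7): e=[33,0,-11] → ·  [on edge]
    (3,3)@(7, 7): e=[55,0,-33] → ·  [on edge]
    (4,3)@(9, 7): e=[77,0,-55] → ·  [on edge]
    (1,4)@(3, 9): e=[3,4,15] → #
    (2,4)@(5, 9): e=[25,4,-7] → ·
    (1,5)@(3, 11): e=[-5,8,19] → ·
    (2,6)@(5, 13): e=[9,12,1] → #
    (3,6)@(7, 13): e=[31,12,-21] → ·
    (2,7)@(5, 15): e=[1,16,5] → #
    (3,7)@(7, 15): e=[23,16,-17] → ·
  covered (4 px):
    · · · · ·
    · · · · ·
    · · · · ·
    · # · · ·
    · # · · ·
    · · · · ·
    · · # · ·
    · · # · ·
    · · · · ·
    · · · · ·
    · · · · ·
    · · · · ·
T2:
  2·area = 20
  edge (0, 2)→(4, 0): d=(4,-2) top-left  bias=+0
  edge (4, 0)→(2, 6): d=(-2,6) right/bottom  bias=-1
  edge (2, 6)→(0, 2): d=(-2,-4) top-left  bias=+0
    (1,0)@(3, 1): e=[2,4,14] → #
    (2,0)@(5, 1): e=[6,-8,22] → ·
    (0,1)@(1, 3): e=[6,12,2] → #
    (1,1)@(3, 3): e=[10,0,10] → ·  [on edge]
    (0,2)@(1, 5): e=[14,8,-2] → ·
    (0,4)@(1, 9): e=[30,0,-10] → ·  [on edge]
  covered (2 px):
    · # · · ·
    # · · · ·
    · · · · ·
    · · · · ·
    · · · · ·
    · · · · ·
    · · · · ·
    · · · · ·
    · · · · ·
    · · · · ·
    · · · · ·
    · · · · ·
T3:
  2·area = 64  (B↔C swapped to make it positive)
  edge (4, 19)→(0, 14): d=(-4,-5) top-left  bias=+0
  edge (0, 14)→(8, 8): d=(8,-6) top-left  bias=+0
  edge (8, 8)→(4, 19): d=(-4,11) right/bottom  bias=-1
    (3,4)@(7, 9): e=[55,2,7] → #
    (4,4)@(9, 9): e=[65,14,-15] → ·
    (2,5)@(5, 11): e=[37,6,21] → #
    (3,5)@(7, 11): e=[47,18,-1] → ·
    (1,6)@(3, 13): e=[19,10,35] → #
    (3,6)@(7, 13): e=[39,34,-9] → ·
    (0,7)@(1, 15): e=[1,14,49] → #
    (3,7)@(7, 15): e=[31,50,-17] → ·
    (0,8)@(1, 17): e=[-7,30,41] → ·
    (1,8)@(3, 17): e=[3,42,19] → #
    (2,8)@(5, 17): e=[13,54,-3] → ·
    (1,9)@(3, 19): e=[-5,58,11] → ·
  covered (8 px):
    · · · · ·
    · · · · ·
    · · · · ·
    · · · · ·
    · · · # ·
    · · # · ·
    · # # · ·
    # # # · ·
    · # · · ·
    · · · · ·
    · · · · ·
    · · · · ·

Answer: 16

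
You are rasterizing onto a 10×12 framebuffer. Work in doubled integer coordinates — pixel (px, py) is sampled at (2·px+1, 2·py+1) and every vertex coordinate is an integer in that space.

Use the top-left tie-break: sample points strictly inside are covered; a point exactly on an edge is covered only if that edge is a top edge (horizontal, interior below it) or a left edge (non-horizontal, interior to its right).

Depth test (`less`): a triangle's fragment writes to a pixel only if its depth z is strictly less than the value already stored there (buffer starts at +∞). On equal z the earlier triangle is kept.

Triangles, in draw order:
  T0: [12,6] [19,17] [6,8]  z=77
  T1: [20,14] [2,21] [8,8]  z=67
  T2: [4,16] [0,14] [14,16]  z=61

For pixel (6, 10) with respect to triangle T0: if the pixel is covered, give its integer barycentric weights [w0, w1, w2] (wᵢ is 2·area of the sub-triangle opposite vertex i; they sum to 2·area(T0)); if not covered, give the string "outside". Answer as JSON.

T0:
  2·area = 80
  edge (12, 6)→(19, 17): d=(7,11) right/bottom  bias=-1
  edge (19, 17)→(6, 8): d=(-13,-9) top-left  bias=+0
  edge (6, 8)→(12, 6): d=(6,-2) top-left  bias=+0
    (7,2)@(15, 5): e=[-40,120,0] → ·  [on edge]
    (4,3)@(9, 7): e=[40,40,0] → █  [on edge]
    (5,3)@(11, 7): e=[18,58,4] → █
    (6,3)@(13, 7): e=[-4,76,8] → ·
    (1,4)@(3, 9): e=[120,-40,0] → ·  [on edge]
    (4,4)@(9, 9): e=[54,14,12] → █
    (6,4)@(13, 9): e=[10,50,20] → █
    (7,4)@(15, 9): e=[-12,68,24] → ·
    (4,5)@(9, 11): e=[68,-12,24] → ·
    (5,5)@(11, 11): e=[46,6,28] → █
    (7,5)@(15, 11): e=[2,42,36] → █
    (8,5)@(17, 11): e=[-20,60,40] → ·
    (9,8)@(19, 17): e=[0,0,80] → ·  [on edge]
  covered (10 px):
    · · · · · · · · · ·
    · · · · · · · · · ·
    · · · · · · · · · ·
    · · · · █ █ · · · ·
    · · · · █ █ █ · · ·
    · · · · · █ █ █ · ·
    · · · · · · · █ · ·
    · · · · · · · · █ ·
    · · · · · · · · · ·
    · · · · · · · · · ·
    · · · · · · · · · ·
    · · · · · · · · · ·
T1:
  2·area = 192
  edge (20, 14)→(2, 21): d=(-18,7) right/bottom  bias=-1
  edge (2, 21)→(8, 8): d=(6,-13) top-left  bias=+0
  edge (8, 8)→(20, 14): d=(12,6) right/bottom  bias=-1
    (4,4)@(9, 9): e=[167,19,6] → █
    (5,4)@(11, 9): e=[153,45,-6] → ·
    (3,5)@(7, 11): e=[145,5,42] → █
    (5,5)@(11, 11): e=[117,57,18] → █
    (6,5)@(13, 11): e=[103,83,6] → █
    (7,5)@(15, 11): e=[89,109,-6] → ·
    (3,6)@(7, 13): e=[109,17,66] → █
    (7,6)@(15, 13): e=[53,121,18] → █
    (8,6)@(17, 13): e=[39,147,6] → █
    (9,6)@(19, 13): e=[25,173,-6] → ·
    (2,7)@(5, 15): e=[87,3,102] → █
    (9,7)@(19, 15): e=[-11,185,18] → ·
  covered (25 px):
    · · · · · · · · · ·
    · · · · · · · · · ·
    · · · · · · · · · ·
    · · · · · · · · · ·
    · · · · █ · · · · ·
    · · · █ █ █ █ · · ·
    · · · █ █ █ █ █ █ ·
    · · █ █ █ █ █ █ █ ·
    · · █ █ █ █ · · · ·
    · █ █ █ · · · · · ·
    · · · · · · · · · ·
    · · · · · · · · · ·
T2:
  2·area = 20
  edge (4, 16)→(0, 14): d=(-4,-2) top-left  bias=+0
  edge (0, 14)→(14, 16): d=(14,2) right/bottom  bias=-1
  edge (14, 16)→(4, 16): d=(-10,0) right/bottom  bias=-1
    (1,7)@(3, 15): e=[2,8,10] → █
    (2,7)@(5, 15): e=[6,4,10] → █
    (3,7)@(7, 15): e=[10,0,10] → ·  [on edge]
    (1,8)@(3, 17): e=[-6,36,-10] → ·
    (2,8)@(5, 17): e=[-2,32,-10] → ·
  covered (2 px):
    · · · · · · · · · ·
    · · · · · · · · · ·
    · · · · · · · · · ·
    · · · · · · · · · ·
    · · · · · · · · · ·
    · · · · · · · · · ·
    · · · · · · · · · ·
    · █ █ · · · · · · ·
    · · · · · · · · · ·
    · · · · · · · · · ·
    · · · · · · · · · ·
    · · · · · · · · · ·

Answer: "outside"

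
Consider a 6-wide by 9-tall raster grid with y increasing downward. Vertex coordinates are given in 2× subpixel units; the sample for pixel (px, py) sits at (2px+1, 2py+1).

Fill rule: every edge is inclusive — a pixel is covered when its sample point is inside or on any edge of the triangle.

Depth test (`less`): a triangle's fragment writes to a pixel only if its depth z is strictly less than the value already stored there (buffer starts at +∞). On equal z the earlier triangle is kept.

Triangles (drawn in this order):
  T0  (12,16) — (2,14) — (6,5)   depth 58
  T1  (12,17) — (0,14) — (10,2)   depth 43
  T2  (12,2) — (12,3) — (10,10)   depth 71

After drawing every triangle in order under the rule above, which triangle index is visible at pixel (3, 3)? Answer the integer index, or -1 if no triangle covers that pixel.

T0:
  2·area = 98
  edge (12, 16)→(2, 14): d=(-10,-2) inclusive
  edge (2, 14)→(6, 5): d=(4,-9) inclusive
  edge (6, 5)→(12, 16): d=(6,11) inclusive
    (3,3)@(7, 7): e=[80,17,1] → X
    (4,3)@(9, 7): e=[84,35,-21] → .
    (2,4)@(5, 9): e=[56,7,35] → X
    (4,4)@(9, 9): e=[64,43,-9] → .
    (2,5)@(5, 11): e=[36,15,47] → X
    (4,5)@(9, 11): e=[44,51,3] → X
    (5,5)@(11, 11): e=[48,69,-19] → .
    (1,6)@(3, 13): e=[12,5,81] → X
    (5,6)@(11, 13): e=[28,77,-7] → .
    (1,7)@(3, 15): e=[-8,13,93] → .
    (2,7)@(5, 15): e=[-4,31,71] → .
    (3,7)@(7, 15): e=[0,49,49] → X  [on edge]
  covered (13 px):
    . . . . . .
    . . . . . .
    . . . . . .
    . . . X . .
    . . X X . .
    . . X X X .
    . X X X X .
    . . . X X X
    . . . . . .
T1:
  2·area = 174
  edge (12, 17)→(0, 14): d=(-12,-3) inclusive
  edge (0, 14)→(10, 2): d=(10,-12) inclusive
  edge (10, 2)→(12, 17): d=(2,15) inclusive
    (4,2)@(9, 5): e=[135,18,21] → X
    (5,2)@(11, 5): e=[141,42,-9] → .
    (3,3)@(7, 7): e=[105,14,55] → X
    (5,3)@(11, 7): e=[117,62,-5] → .
    (2,4)@(5, 9): e=[75,10,89] → X
    (5,4)@(11, 9): e=[93,82,-1] → .
    (1,5)@(3, 11): e=[45,6,123] → X
    (5,5)@(11, 11): e=[69,102,3] → X
    (0,6)@(1, 13): e=[15,2,157] → X
    (0,7)@(1, 15): e=[-9,22,161] → .
    (1,7)@(3, 15): e=[-3,46,131] → .
    (2,7)@(5, 15): e=[3,70,101] → X
  covered (21 px):
    . . . . . .
    . . . . . .
    . . . . X .
    . . . X X .
    . . X X X .
    . X X X X X
    X X X X X X
    . . X X X X
    . . . . . .
T2:
  2·area = 2
  edge (12, 2)→(12, 3): d=(0,1) inclusive
  edge (12, 3)→(10, 10): d=(-2,7) inclusive
  edge (10, 10)→(12, 2): d=(2,-8) inclusive
  covered (0 px):
    . . . . . .
    . . . . . .
    . . . . . .
    . . . . . .
    . . . . . .
    . . . . . .
    . . . . . .
    . . . . . .
    . . . . . .

Z-buffer (winner per pixel, '.' = empty):
  . . . . . .
  . . . . . .
  . . . . 1 .
  . . . 1 1 .
  . . 1 1 1 .
  . 1 1 1 1 1
  1 1 1 1 1 1
  . . 1 1 1 1
  . . . . . .

Result: 1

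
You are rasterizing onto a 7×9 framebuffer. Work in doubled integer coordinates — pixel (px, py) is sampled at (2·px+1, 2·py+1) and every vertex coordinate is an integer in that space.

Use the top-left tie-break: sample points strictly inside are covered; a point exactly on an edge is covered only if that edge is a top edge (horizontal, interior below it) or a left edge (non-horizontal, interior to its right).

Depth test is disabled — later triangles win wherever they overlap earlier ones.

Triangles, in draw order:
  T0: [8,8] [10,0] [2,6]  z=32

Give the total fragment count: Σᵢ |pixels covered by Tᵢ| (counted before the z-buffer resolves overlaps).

T0:
  2·area = 52  (B↔C swapped to make it positive)
  edge (8, 8)→(2, 6): d=(-6,-2) top-left  bias=+0
  edge (2, 6)→(10, 0): d=(8,-6) top-left  bias=+0
  edge (10, 0)→(8, 8): d=(-2,8) right/bottom  bias=-1
    (4,0)@(9, 1): e=[44,2,6] → #
    (5,0)@(11, 1): e=[48,14,-10] → ·
    (3,1)@(7, 3): e=[28,6,18] → #
    (5,1)@(11, 3): e=[36,30,-14] → ·
    (2,2)@(5, 5): e=[12,10,30] → #
    (4,2)@(9, 5): e=[20,34,-2] → ·
    (2,3)@(5, 7): e=[0,26,26] → #  [on edge]
    (4,3)@(9, 7): e=[8,50,-6] → ·
    (2,4)@(5, 9): e=[-12,42,22] → ·
    (3,4)@(7, 9): e=[-8,54,6] → ·
    (5,4)@(11, 9): e=[0,78,-26] → ·  [on edge]
  covered (7 px):
    · · · · # · ·
    · · · # # · ·
    · · # # · · ·
    · · # # · · ·
    · · · · · · ·
    · · · · · · ·
    · · · · · · ·
    · · · · · · ·
    · · · · · · ·

Result: 7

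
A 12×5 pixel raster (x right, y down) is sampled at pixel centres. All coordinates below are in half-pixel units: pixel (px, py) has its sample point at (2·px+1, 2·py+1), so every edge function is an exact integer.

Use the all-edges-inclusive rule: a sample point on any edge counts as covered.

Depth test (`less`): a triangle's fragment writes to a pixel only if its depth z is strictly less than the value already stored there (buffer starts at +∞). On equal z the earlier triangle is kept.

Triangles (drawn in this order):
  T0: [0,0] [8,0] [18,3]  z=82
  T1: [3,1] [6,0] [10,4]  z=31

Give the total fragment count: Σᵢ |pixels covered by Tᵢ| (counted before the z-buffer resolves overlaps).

T0:
  2·area = 24
  edge (0, 0)→(8, 0): d=(8,0) inclusive
  edge (8, 0)→(18, 3): d=(10,3) inclusive
  edge (18, 3)→(0, 0): d=(-18,-3) inclusive
    (3,0)@(7, 1): e=[8,13,3] → █
    (4,0)@(9, 1): e=[8,7,9] → █
    (5,0)@(11, 1): e=[8,1,15] → █
    (6,0)@(13, 1): e=[8,-5,21] → ·
    (3,1)@(7, 3): e=[24,33,-33] → ·
    (4,1)@(9, 3): e=[24,27,-27] → ·
    (5,1)@(11, 3): e=[24,21,-21] → ·
  covered (3 px):
    · · · █ █ █ · · · · · ·
    · · · · · · · · · · · ·
    · · · · · · · · · · · ·
    · · · · · · · · · · · ·
    · · · · · · · · · · · ·
T1:
  2·area = 16
  edge (3, 1)→(6, 0): d=(3,-1) inclusive
  edge (6, 0)→(10, 4): d=(4,4) inclusive
  edge (10, 4)→(3, 1): d=(-7,-3) inclusive
    (1,0)@(3, 1): e=[0,16,0] → █  [on edge]
    (2,0)@(5, 1): e=[2,8,6] → █
    (3,0)@(7, 1): e=[4,0,12] → █  [on edge]
    (4,0)@(9, 1): e=[6,-8,18] → ·
    (1,1)@(3, 3): e=[6,24,-14] → ·
    (2,1)@(5, 3): e=[8,16,-8] → ·
    (3,1)@(7, 3): e=[10,8,-2] → ·
    (4,1)@(9, 3): e=[12,0,4] → █  [on edge]
    (5,1)@(11, 3): e=[14,-8,10] → ·
    (4,2)@(9, 5): e=[18,8,-10] → ·
    (5,2)@(11, 5): e=[20,0,-4] → ·  [on edge]
    (6,3)@(13, 7): e=[28,0,-12] → ·  [on edge]
    (8,3)@(17, 7): e=[32,-16,0] → ·  [on edge]
    (7,4)@(15, 9): e=[36,0,-20] → ·  [on edge]
  covered (4 px):
    · █ █ █ · · · · · · · ·
    · · · · █ · · · · · · ·
    · · · · · · · · · · · ·
    · · · · · · · · · · · ·
    · · · · · · · · · · · ·

Final: 7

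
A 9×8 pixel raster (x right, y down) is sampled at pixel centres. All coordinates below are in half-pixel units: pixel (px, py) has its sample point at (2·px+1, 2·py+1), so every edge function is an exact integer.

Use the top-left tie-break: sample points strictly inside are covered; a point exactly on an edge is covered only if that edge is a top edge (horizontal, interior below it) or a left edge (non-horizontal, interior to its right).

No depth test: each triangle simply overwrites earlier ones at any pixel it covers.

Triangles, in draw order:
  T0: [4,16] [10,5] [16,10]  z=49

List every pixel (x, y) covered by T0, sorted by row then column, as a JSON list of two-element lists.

T0:
  2·area = 96
  edge (4, 16)→(10, 5): d=(6,-11) top-left  bias=+0
  edge (10, 5)→(16, 10): d=(6,5) right/bottom  bias=-1
  edge (16, 10)→(4, 16): d=(-12,6) right/bottom  bias=-1
    (4,3)@(9, 7): e=[1,17,78] → #
    (5,3)@(11, 7): e=[23,7,66] → #
    (6,3)@(13, 7): e=[45,-3,54] → ·
    (4,4)@(9, 9): e=[13,29,54] → #
    (6,4)@(13, 9): e=[57,9,30] → #
    (7,4)@(15, 9): e=[79,-1,18] → ·
    (3,5)@(7, 11): e=[3,51,42] → #
    (7,5)@(15, 11): e=[91,11,-6] → ·
    (3,6)@(7, 13): e=[15,63,18] → #
    (5,6)@(11, 13): e=[59,43,-6] → ·
    (6,6)@(13, 13): e=[81,33,-18] → ·
    (2,7)@(5, 15): e=[5,85,6] → #
  covered (12 px):
    · · · · · · · · ·
    · · · · · · · · ·
    · · · · · · · · ·
    · · · · # # · · ·
    · · · · # # # · ·
    · · · # # # # · ·
    · · · # # · · · ·
    · · # · · · · · ·

Answer: [[4,3],[5,3],[4,4],[5,4],[6,4],[3,5],[4,5],[5,5],[6,5],[3,6],[4,6],[2,7]]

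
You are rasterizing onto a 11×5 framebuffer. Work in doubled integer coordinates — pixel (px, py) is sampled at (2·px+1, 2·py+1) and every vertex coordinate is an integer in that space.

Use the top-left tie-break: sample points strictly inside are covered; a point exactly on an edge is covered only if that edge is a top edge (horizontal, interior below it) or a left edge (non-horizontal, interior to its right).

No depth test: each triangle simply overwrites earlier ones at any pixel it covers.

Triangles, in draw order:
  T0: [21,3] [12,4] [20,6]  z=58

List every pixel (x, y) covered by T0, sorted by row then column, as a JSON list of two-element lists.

T0:
  2·area = 26  (B↔C swapped to make it positive)
  edge (21, 3)→(20, 6): d=(-1,3) right/bottom  bias=-1
  edge (20, 6)→(12, 4): d=(-8,-2) top-left  bias=+0
  edge (12, 4)→(21, 3): d=(9,-1) top-left  bias=+0
    (10,1)@(21, 3): e=[0,26,0] → ·  [on edge]
    (1,2)@(3, 5): e=[52,-26,0] → ·  [on edge]
    (8,2)@(17, 5): e=[10,2,14] → #
    (9,2)@(19, 5): e=[4,6,16] → #
    (10,2)@(21, 5): e=[-2,10,18] → ·
    (8,3)@(17, 7): e=[8,-14,32] → ·
    (9,3)@(19, 7): e=[2,-10,34] → ·
    (9,4)@(19, 9): e=[0,-26,52] → ·  [on edge]
  covered (2 px):
    · · · · · · · · · · ·
    · · · · · · · · · · ·
    · · · · · · · · # # ·
    · · · · · · · · · · ·
    · · · · · · · · · · ·

Final: [[8,2],[9,2]]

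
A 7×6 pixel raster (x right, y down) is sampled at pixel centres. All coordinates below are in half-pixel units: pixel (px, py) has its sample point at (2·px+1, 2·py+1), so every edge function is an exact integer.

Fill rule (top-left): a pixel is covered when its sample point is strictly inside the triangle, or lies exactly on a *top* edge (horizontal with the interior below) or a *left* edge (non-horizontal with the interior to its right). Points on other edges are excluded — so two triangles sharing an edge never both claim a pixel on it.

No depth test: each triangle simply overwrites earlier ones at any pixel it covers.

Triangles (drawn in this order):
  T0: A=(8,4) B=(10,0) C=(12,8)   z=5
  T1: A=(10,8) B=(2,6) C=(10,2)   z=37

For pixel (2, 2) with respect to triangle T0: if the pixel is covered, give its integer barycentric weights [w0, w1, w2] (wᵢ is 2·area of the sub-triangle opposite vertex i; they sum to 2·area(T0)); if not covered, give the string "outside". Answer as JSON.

T0:
  2·area = 24
  edge (8, 4)→(10, 0): d=(2,-4) top-left  bias=+0
  edge (10, 0)→(12, 8): d=(2,8) right/bottom  bias=-1
  edge (12, 8)→(8, 4): d=(-4,-4) top-left  bias=+0
    (2,0)@(5, 1): e=[-18,42,0] → ·  [on edge]
    (3,1)@(7, 3): e=[-6,30,0] → ·  [on edge]
    (4,1)@(9, 3): e=[2,14,8] → █
    (5,1)@(11, 3): e=[10,-2,16] → ·
    (4,2)@(9, 5): e=[6,18,0] → █  [on edge]
    (5,2)@(11, 5): e=[14,2,8] → █
    (6,2)@(13, 5): e=[22,-14,16] → ·
    (4,3)@(9, 7): e=[10,22,-8] → ·
    (5,3)@(11, 7): e=[18,6,0] → █  [on edge]
    (6,3)@(13, 7): e=[26,-10,8] → ·
    (5,4)@(11, 9): e=[22,10,-8] → ·
    (6,4)@(13, 9): e=[30,-6,0] → ·  [on edge]
  covered (4 px):
    · · · · · · ·
    · · · · █ · ·
    · · · · █ █ ·
    · · · · · █ ·
    · · · · · · ·
    · · · · · · ·
T1:
  2·area = 48
  edge (10, 8)→(2, 6): d=(-8,-2) top-left  bias=+0
  edge (2, 6)→(10, 2): d=(8,-4) top-left  bias=+0
  edge (10, 2)→(10, 8): d=(0,6) right/bottom  bias=-1
    (4,1)@(9, 3): e=[38,4,6] → █
    (5,1)@(11, 3): e=[42,12,-6] → ·
    (2,2)@(5, 5): e=[14,4,30] → █
    (3,2)@(7, 5): e=[18,12,18] → █
    (5,2)@(11, 5): e=[26,28,-6] → ·
    (2,3)@(5, 7): e=[-2,20,30] → ·
    (3,3)@(7, 7): e=[2,28,18] → █
    (5,3)@(11, 7): e=[10,44,-6] → ·
    (3,4)@(7, 9): e=[-14,44,18] → ·
    (4,4)@(9, 9): e=[-10,52,6] → ·
  covered (6 px):
    · · · · · · ·
    · · · · █ · ·
    · · █ █ █ · ·
    · · · █ █ · ·
    · · · · · · ·
    · · · · · · ·

Answer: "outside"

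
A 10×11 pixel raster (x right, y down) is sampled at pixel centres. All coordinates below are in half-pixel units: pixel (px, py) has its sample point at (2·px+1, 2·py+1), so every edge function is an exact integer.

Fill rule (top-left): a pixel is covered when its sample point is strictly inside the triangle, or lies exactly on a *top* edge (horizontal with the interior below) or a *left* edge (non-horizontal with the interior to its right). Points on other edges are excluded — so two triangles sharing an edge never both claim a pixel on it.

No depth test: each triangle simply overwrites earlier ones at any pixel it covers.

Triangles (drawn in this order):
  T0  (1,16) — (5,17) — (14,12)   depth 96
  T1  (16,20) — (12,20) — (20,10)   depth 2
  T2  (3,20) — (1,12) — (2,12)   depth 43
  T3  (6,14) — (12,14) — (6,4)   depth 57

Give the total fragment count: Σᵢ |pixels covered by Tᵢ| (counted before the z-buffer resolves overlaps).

T0:
  2·area = 29  (B↔C swapped to make it positive)
  edge (1, 16)→(14, 12): d=(13,-4) top-left  bias=+0
  edge (14, 12)→(5, 17): d=(-9,5) right/bottom  bias=-1
  edge (5, 17)→(1, 16): d=(-4,-1) top-left  bias=+0
    (5,6)@(11, 13): e=[1,6,22] → #
    (6,6)@(13, 13): e=[9,-4,24] → ·
    (2,7)@(5, 15): e=[3,18,8] → #
    (3,7)@(7, 15): e=[11,8,10] → #
    (4,7)@(9, 15): e=[19,-2,12] → ·
    (5,7)@(11, 15): e=[27,-12,14] → ·
    (2,8)@(5, 17): e=[29,0,0] → ·  [on edge]
    (3,8)@(7, 17): e=[37,-10,2] → ·
    (6,9)@(13, 19): e=[87,-58,0] → ·  [on edge]
  covered (3 px):
    · · · · · · · · · ·
    · · · · · · · · · ·
    · · · · · · · · · ·
    · · · · · · · · · ·
    · · · · · · · · · ·
    · · · · · · · · · ·
    · · · · · # · · · ·
    · · # # · · · · · ·
    · · · · · · · · · ·
    · · · · · · · · · ·
    · · · · · · · · · ·
T1:
  2·area = 40
  edge (16, 20)→(12, 20): d=(-4,0) right/bottom  bias=-1
  edge (12, 20)→(20, 10): d=(8,-10) top-left  bias=+0
  edge (20, 10)→(16, 20): d=(-4,10) right/bottom  bias=-1
    (8,7)@(17, 15): e=[20,10,10] → #
    (9,7)@(19, 15): e=[20,30,-10] → ·
    (7,8)@(15, 17): e=[12,6,22] → #
    (9,8)@(19, 17): e=[12,46,-18] → ·
    (6,9)@(13, 19): e=[4,2,34] → #
    (8,9)@(17, 19): e=[4,42,-6] → ·
    (6,10)@(13, 21): e=[-4,18,26] → ·
    (7,10)@(15, 21): e=[-4,38,6] → ·
  covered (5 px):
    · · · · · · · · · ·
    · · · · · · · · · ·
    · · · · · · · · · ·
    · · · · · · · · · ·
    · · · · · · · · · ·
    · · · · · · · · · ·
    · · · · · · · · · ·
    · · · · · · · · # ·
    · · · · · · · # # ·
    · · · · · · # # · ·
    · · · · · · · · · ·
T2:
  2·area = 8
  edge (3, 20)→(1, 12): d=(-2,-8) top-left  bias=+0
  edge (1, 12)→(2, 12): d=(1,0) top-left  bias=+0
  edge (2, 12)→(3, 20): d=(1,8) right/bottom  bias=-1
  covered (0 px):
    · · · · · · · · · ·
    · · · · · · · · · ·
    · · · · · · · · · ·
    · · · · · · · · · ·
    · · · · · · · · · ·
    · · · · · · · · · ·
    · · · · · · · · · ·
    · · · · · · · · · ·
    · · · · · · · · · ·
    · · · · · · · · · ·
    · · · · · · · · · ·
T3:
  2·area = 60  (B↔C swapped to make it positive)
  edge (6, 14)→(6, 4): d=(0,-10) top-left  bias=+0
  edge (6, 4)→(12, 14): d=(6,10) right/bottom  bias=-1
  edge (12, 14)→(6, 14): d=(-6,0) right/bottom  bias=-1
    (3,3)@(7, 7): e=[10,8,42] → #
    (4,3)@(9, 7): e=[30,-12,42] → ·
    (3,4)@(7, 9): e=[10,20,30] → #
    (4,4)@(9, 9): e=[30,0,30] → ·  [on edge]
    (3,5)@(7, 11): e=[10,32,18] → #
    (4,5)@(9, 11): e=[30,12,18] → #
    (5,5)@(11, 11): e=[50,-8,18] → ·
    (3,6)@(7, 13): e=[10,44,6] → #
    (5,6)@(11, 13): e=[50,4,6] → #
    (6,6)@(13, 13): e=[70,-16,6] → ·
    (3,7)@(7, 15): e=[10,56,-6] → ·
    (4,7)@(9, 15): e=[30,36,-6] → ·
    (7,9)@(15, 19): e=[90,0,-30] → ·  [on edge]
  covered (7 px):
    · · · · · · · · · ·
    · · · · · · · · · ·
    · · · · · · · · · ·
    · · · # · · · · · ·
    · · · # · · · · · ·
    · · · # # · · · · ·
    · · · # # # · · · ·
    · · · · · · · · · ·
    · · · · · · · · · ·
    · · · · · · · · · ·
    · · · · · · · · · ·

Result: 15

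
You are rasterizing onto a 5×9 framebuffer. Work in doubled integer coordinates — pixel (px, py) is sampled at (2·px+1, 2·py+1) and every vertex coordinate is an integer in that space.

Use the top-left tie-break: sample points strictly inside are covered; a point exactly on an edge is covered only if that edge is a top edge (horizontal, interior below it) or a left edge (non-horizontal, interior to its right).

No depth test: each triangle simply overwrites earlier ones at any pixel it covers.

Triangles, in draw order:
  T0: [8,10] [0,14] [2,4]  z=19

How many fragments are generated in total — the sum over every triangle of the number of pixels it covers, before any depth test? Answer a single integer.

T0:
  2·area = 72
  edge (8, 10)→(0, 14): d=(-8,4) right/bottom  bias=-1
  edge (0, 14)→(2, 4): d=(2,-10) top-left  bias=+0
  edge (2, 4)→(8, 10): d=(6,6) right/bottom  bias=-1
    (0,1)@(1, 3): e=[84,-12,0] → .  [on edge]
    (1,2)@(3, 5): e=[60,12,0] → .  [on edge]
    (1,3)@(3, 7): e=[44,16,12] → X
    (2,3)@(5, 7): e=[36,36,0] → .  [on edge]
    (0,4)@(1, 9): e=[36,0,36] → X  [on edge]
    (2,4)@(5, 9): e=[20,40,12] → X
    (3,4)@(7, 9): e=[12,60,0] → .  [on edge]
    (0,5)@(1, 11): e=[20,4,48] → X
    (3,5)@(7, 11): e=[-4,64,12] → .
    (4,5)@(9, 11): e=[-12,84,0] → .  [on edge]
    (0,6)@(1, 13): e=[4,8,60] → X
    (1,6)@(3, 13): e=[-4,28,48] → .
  covered (8 px):
    . . . . .
    . . . . .
    . . . . .
    . X . . .
    X X X . .
    X X X . .
    X . . . .
    . . . . .
    . . . . .

Final: 8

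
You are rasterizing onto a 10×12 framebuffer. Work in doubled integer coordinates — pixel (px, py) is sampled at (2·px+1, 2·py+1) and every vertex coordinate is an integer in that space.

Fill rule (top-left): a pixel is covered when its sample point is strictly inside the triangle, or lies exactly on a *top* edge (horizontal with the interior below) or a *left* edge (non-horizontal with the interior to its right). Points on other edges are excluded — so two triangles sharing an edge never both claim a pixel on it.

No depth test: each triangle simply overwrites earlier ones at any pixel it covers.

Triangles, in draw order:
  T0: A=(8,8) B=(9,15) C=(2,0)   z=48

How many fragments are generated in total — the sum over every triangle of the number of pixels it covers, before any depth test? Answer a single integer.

T0:
  2·area = 34
  edge (8, 8)→(9, 15): d=(1,7) right/bottom  bias=-1
  edge (9, 15)→(2, 0): d=(-7,-15) top-left  bias=+0
  edge (2, 0)→(8, 8): d=(6,8) right/bottom  bias=-1
    (3,0)@(7, 1): e=[0,68,-34] → .  [on edge]
    (2,2)@(5, 5): e=[18,10,6] → X
    (3,2)@(7, 5): e=[4,40,-10] → .
    (2,3)@(5, 7): e=[20,-4,18] → .
    (3,3)@(7, 7): e=[6,26,2] → X
    (4,3)@(9, 7): e=[-8,56,-14] → .
    (3,4)@(7, 9): e=[8,12,14] → X
    (4,4)@(9, 9): e=[-6,42,-2] → .
    (3,5)@(7, 11): e=[10,-2,26] → .
    (4,7)@(9, 15): e=[0,0,34] → .  [on edge]
  covered (3 px):
    . . . . . . . . . .
    . . . . . . . . . .
    . . X . . . . . . .
    . . . X . . . . . .
    . . . X . . . . . .
    . . . . . . . . . .
    . . . . . . . . . .
    . . . . . . . . . .
    . . . . . . . . . .
    . . . . . . . . . .
    . . . . . . . . . .
    . . . . . . . . . .

Answer: 3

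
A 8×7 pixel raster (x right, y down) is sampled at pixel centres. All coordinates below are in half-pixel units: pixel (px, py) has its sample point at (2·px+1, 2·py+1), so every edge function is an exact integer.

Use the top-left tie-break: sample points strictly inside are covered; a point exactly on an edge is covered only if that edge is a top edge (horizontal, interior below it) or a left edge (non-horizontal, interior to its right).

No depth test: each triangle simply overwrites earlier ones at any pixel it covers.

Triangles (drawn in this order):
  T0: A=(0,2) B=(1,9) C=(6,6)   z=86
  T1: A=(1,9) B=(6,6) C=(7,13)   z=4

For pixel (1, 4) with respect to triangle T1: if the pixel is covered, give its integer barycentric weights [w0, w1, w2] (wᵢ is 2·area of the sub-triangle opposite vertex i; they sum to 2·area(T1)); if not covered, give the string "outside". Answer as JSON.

T0:
  2·area = 38  (B↔C swapped to make it positive)
  edge (0, 2)→(6, 6): d=(6,4) right/bottom  bias=-1
  edge (6, 6)→(1, 9): d=(-5,3) right/bottom  bias=-1
  edge (1, 9)→(0, 2): d=(-1,-7) top-left  bias=+0
    (0,1)@(1, 3): e=[2,30,6] → █
    (1,1)@(3, 3): e=[-6,24,20] → ·
    (5,1)@(11, 3): e=[-38,0,76] → ·  [on edge]
    (0,2)@(1, 5): e=[14,20,4] → █
    (1,2)@(3, 5): e=[6,14,18] → █
    (2,2)@(5, 5): e=[-2,8,32] → ·
    (0,3)@(1, 7): e=[26,10,2] → █
    (2,3)@(5, 7): e=[10,-2,30] → ·
    (0,4)@(1, 9): e=[38,0,0] → ·  [on edge]
    (1,4)@(3, 9): e=[30,-6,14] → ·
  covered (5 px):
    · · · · · · · ·
    █ · · · · · · ·
    █ █ · · · · · ·
    █ █ · · · · · ·
    · · · · · · · ·
    · · · · · · · ·
    · · · · · · · ·
T1:
  2·area = 38
  edge (1, 9)→(6, 6): d=(5,-3) top-left  bias=+0
  edge (6, 6)→(7, 13): d=(1,7) right/bottom  bias=-1
  edge (7, 13)→(1, 9): d=(-6,-4) top-left  bias=+0
    (5,1)@(11, 3): e=[0,-38,76] → ·  [on edge]
    (2,3)@(5, 7): e=[2,8,28] → █
    (3,3)@(7, 7): e=[8,-6,36] → ·
    (0,4)@(1, 9): e=[0,38,0] → █  [on edge]
    (1,4)@(3, 9): e=[6,24,8] → █
    (3,4)@(7, 9): e=[18,-4,24] → ·
    (0,5)@(1, 11): e=[10,40,-12] → ·
    (1,5)@(3, 11): e=[16,26,-4] → ·
    (2,5)@(5, 11): e=[22,12,4] → █
    (3,5)@(7, 11): e=[28,-2,12] → ·
    (2,6)@(5, 13): e=[32,14,-8] → ·
    (3,6)@(7, 13): e=[38,0,0] → ·  [on edge]
  covered (5 px):
    · · · · · · · ·
    · · · · · · · ·
    · · · · · · · ·
    · · █ · · · · ·
    █ █ █ · · · · ·
    · · █ · · · · ·
    · · · · · · · ·

Answer: [24,8,6]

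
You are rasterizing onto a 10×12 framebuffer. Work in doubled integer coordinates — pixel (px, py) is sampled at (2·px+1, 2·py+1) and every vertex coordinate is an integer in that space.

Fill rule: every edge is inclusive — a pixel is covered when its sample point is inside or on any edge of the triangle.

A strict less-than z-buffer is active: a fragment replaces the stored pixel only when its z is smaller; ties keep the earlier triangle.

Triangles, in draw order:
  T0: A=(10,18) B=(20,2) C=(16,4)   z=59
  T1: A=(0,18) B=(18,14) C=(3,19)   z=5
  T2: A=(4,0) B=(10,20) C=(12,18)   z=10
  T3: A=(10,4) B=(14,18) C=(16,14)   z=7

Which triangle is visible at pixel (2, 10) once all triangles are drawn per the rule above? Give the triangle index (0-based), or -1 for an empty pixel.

T0:
  2·area = 44  (B↔C swapped to make it positive)
  edge (10, 18)→(16, 4): d=(6,-14) inclusive
  edge (16, 4)→(20, 2): d=(4,-2) inclusive
  edge (20, 2)→(10, 18): d=(-10,16) inclusive
    (9,1)@(19, 3): e=[36,2,6] → X
    (8,2)@(17, 5): e=[20,6,18] → X
    (9,2)@(19, 5): e=[48,10,-14] → .
    (7,3)@(15, 7): e=[4,10,30] → X
    (8,3)@(17, 7): e=[32,14,-2] → .
    (7,4)@(15, 9): e=[16,18,10] → X
    (8,4)@(17, 9): e=[44,22,-22] → .
    (6,5)@(13, 11): e=[0,22,22] → X  [on edge]
    (7,5)@(15, 11): e=[28,26,-10] → .
    (6,6)@(13, 13): e=[12,30,2] → X
    (7,6)@(15, 13): e=[40,34,-30] → .
    (6,7)@(13, 15): e=[24,38,-18] → .
  covered (6 px):
    . . . . . . . . . .
    . . . . . . . . . X
    . . . . . . . . X .
    . . . . . . . X . .
    . . . . . . . X . .
    . . . . . . X . . .
    . . . . . . X . . .
    . . . . . . . . . .
    . . . . . . . . . .
    . . . . . . . . . .
    . . . . . . . . . .
    . . . . . . . . . .
T1:
  2·area = 30
  edge (0, 18)→(18, 14): d=(18,-4) inclusive
  edge (18, 14)→(3, 19): d=(-15,5) inclusive
  edge (3, 19)→(0, 18): d=(-3,-1) inclusive
    (7,7)@(15, 15): e=[6,0,24] → X  [on edge]
    (8,7)@(17, 15): e=[14,-10,26] → .
    (2,8)@(5, 17): e=[2,20,8] → X
    (3,8)@(7, 17): e=[10,10,10] → X
    (4,8)@(9, 17): e=[18,0,12] → X  [on edge]
    (5,8)@(11, 17): e=[26,-10,14] → .
    (7,8)@(15, 17): e=[42,-30,18] → .
    (1,9)@(3, 19): e=[30,0,0] → X  [on edge]
    (2,9)@(5, 19): e=[38,-10,2] → .
    (3,9)@(7, 19): e=[46,-20,4] → .
    (4,9)@(9, 19): e=[54,-30,6] → .
    (1,10)@(3, 21): e=[66,-30,-6] → .
    (4,10)@(9, 21): e=[90,-60,0] → .  [on edge]
    (7,11)@(15, 23): e=[150,-120,0] → .  [on edge]
  covered (5 px):
    . . . . . . . . . .
    . . . . . . . . . .
    . . . . . . . . . .
    . . . . . . . . . .
    . . . . . . . . . .
    . . . . . . . . . .
    . . . . . . . . . .
    . . . . . . . X . .
    . . X X X . . . . .
    . X . . . . . . . .
    . . . . . . . . . .
    . . . . . . . . . .
T2:
  2·area = 52  (B↔C swapped to make it positive)
  edge (4, 0)→(12, 18): d=(8,18) inclusive
  edge (12, 18)→(10, 20): d=(-2,2) inclusive
  edge (10, 20)→(4, 0): d=(-6,-20) inclusive
    (2,1)@(5, 3): e=[6,44,2] → X
    (3,1)@(7, 3): e=[-30,40,42] → .
    (2,2)@(5, 5): e=[22,40,-10] → .
    (3,3)@(7, 7): e=[2,32,18] → X
    (4,3)@(9, 7): e=[-34,28,58] → .
    (3,4)@(7, 9): e=[18,28,6] → X
    (4,4)@(9, 9): e=[-18,24,46] → .
    (3,5)@(7, 11): e=[34,24,-6] → .
    (9,5)@(19, 11): e=[-182,0,234] → .  [on edge]
    (4,6)@(9, 13): e=[14,16,22] → X
    (5,6)@(11, 13): e=[-22,12,62] → .
    (8,6)@(17, 13): e=[-130,0,182] → .  [on edge]
    (7,7)@(15, 15): e=[-78,0,130] → .  [on edge]
    (6,8)@(13, 17): e=[-26,0,78] → .  [on edge]
    (5,9)@(11, 19): e=[26,0,26] → X  [on edge]
    (4,10)@(9, 21): e=[78,0,-26] → .  [on edge]
    (3,11)@(7, 23): e=[130,0,-78] → .  [on edge]
  covered (7 px):
    . . . . . . . . . .
    . . X . . . . . . .
    . . . . . . . . . .
    . . . X . . . . . .
    . . . X . . . . . .
    . . . . . . . . . .
    . . . . X . . . . .
    . . . . X . . . . .
    . . . . . X . . . .
    . . . . . X . . . .
    . . . . . . . . . .
    . . . . . . . . . .
T3:
  2·area = 44  (B↔C swapped to make it positive)
  edge (10, 4)→(16, 14): d=(6,10) inclusive
  edge (16, 14)→(14, 18): d=(-2,4) inclusive
  edge (14, 18)→(10, 4): d=(-4,-14) inclusive
    (5,3)@(11, 7): e=[8,34,2] → X
    (6,3)@(13, 7): e=[-12,26,30] → .
    (5,4)@(11, 9): e=[20,30,-6] → .
    (6,4)@(13, 9): e=[0,22,22] → X  [on edge]
    (7,4)@(15, 9): e=[-20,14,50] → .
    (6,5)@(13, 11): e=[12,18,14] → X
    (7,5)@(15, 11): e=[-8,10,42] → .
    (6,6)@(13, 13): e=[24,14,6] → X
    (7,6)@(15, 13): e=[4,6,34] → X
    (8,6)@(17, 13): e=[-16,-2,62] → .
    (6,7)@(13, 15): e=[36,10,-2] → .
    (7,7)@(15, 15): e=[16,2,26] → X
    (9,9)@(19, 19): e=[0,-22,66] → .  [on edge]
  covered (6 px):
    . . . . . . . . . .
    . . . . . . . . . .
    . . . . . . . . . .
    . . . . . X . . . .
    . . . . . . X . . .
    . . . . . . X . . .
    . . . . . . X X . .
    . . . . . . . X . .
    . . . . . . . . . .
    . . . . . . . . . .
    . . . . . . . . . .
    . . . . . . . . . .

Z-buffer (winner per pixel, '.' = empty):
  . . . . . . . . . .
  . . 2 . . . . . . 0
  . . . . . . . . 0 .
  . . . 2 . 3 . 0 . .
  . . . 2 . . 3 0 . .
  . . . . . . 3 . . .
  . . . . 2 . 3 3 . .
  . . . . 2 . . 1 . .
  . . 1 1 1 2 . . . .
  . 1 . . . 2 . . . .
  . . . . . . . . . .
  . . . . . . . . . .

Result: -1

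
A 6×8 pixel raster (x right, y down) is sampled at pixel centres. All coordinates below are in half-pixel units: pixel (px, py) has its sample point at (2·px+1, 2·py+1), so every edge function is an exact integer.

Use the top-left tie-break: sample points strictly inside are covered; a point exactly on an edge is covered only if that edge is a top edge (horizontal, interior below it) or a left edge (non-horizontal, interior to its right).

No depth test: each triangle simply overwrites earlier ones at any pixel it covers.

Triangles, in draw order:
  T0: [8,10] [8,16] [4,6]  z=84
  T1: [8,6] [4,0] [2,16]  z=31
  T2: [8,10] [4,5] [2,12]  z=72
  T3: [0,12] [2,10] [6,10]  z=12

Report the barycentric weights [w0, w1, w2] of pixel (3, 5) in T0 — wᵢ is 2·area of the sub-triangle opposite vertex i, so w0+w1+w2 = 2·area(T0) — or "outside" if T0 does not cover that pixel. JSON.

T0:
  2·area = 24
  edge (8, 10)→(8, 16): d=(0,6) right/bottom  bias=-1
  edge (8, 16)→(4, 6): d=(-4,-10) top-left  bias=+0
  edge (4, 6)→(8, 10): d=(4,4) right/bottom  bias=-1
    (0,1)@(1, 3): e=[42,-18,0] → .  [on edge]
    (1,2)@(3, 5): e=[30,-6,0] → .  [on edge]
    (2,3)@(5, 7): e=[18,6,0] → .  [on edge]
    (3,4)@(7, 9): e=[6,18,0] → .  [on edge]
    (3,5)@(7, 11): e=[6,10,8] → X
    (4,5)@(9, 11): e=[-6,30,0] → .  [on edge]
    (3,6)@(7, 13): e=[6,2,16] → X
    (4,6)@(9, 13): e=[-6,22,8] → .
    (5,6)@(11, 13): e=[-18,42,0] → .  [on edge]
    (3,7)@(7, 15): e=[6,-6,24] → .
  covered (2 px):
    . . . . . .
    . . . . . .
    . . . . . .
    . . . . . .
    . . . . . .
    . . . X . .
    . . . X . .
    . . . . . .
T1:
  2·area = 76  (B↔C swapped to make it positive)
  edge (8, 6)→(2, 16): d=(-6,10) right/bottom  bias=-1
  edge (2, 16)→(4, 0): d=(2,-16) top-left  bias=+0
  edge (4, 0)→(8, 6): d=(4,6) right/bottom  bias=-1
    (5,0)@(11, 1): e=[0,114,-38] → .  [on edge]
    (2,1)@(5, 3): e=[48,22,6] → X
    (3,1)@(7, 3): e=[28,54,-6] → .
    (2,2)@(5, 5): e=[36,26,14] → X
    (3,2)@(7, 5): e=[16,58,2] → X
    (4,2)@(9, 5): e=[-4,90,-10] → .
    (2,3)@(5, 7): e=[24,30,22] → X
    (4,3)@(9, 7): e=[-16,94,-2] → .
    (1,4)@(3, 9): e=[32,2,42] → X
    (3,4)@(7, 9): e=[-8,66,18] → .
    (1,5)@(3, 11): e=[20,6,50] → X
    (2,5)@(5, 11): e=[0,38,38] → .  [on edge]
  covered (9 px):
    . . . . . .
    . . X . . .
    . . X X . .
    . . X X . .
    . X X . . .
    . X . . . .
    . X . . . .
    . . . . . .
T2:
  2·area = 38  (B↔C swapped to make it positive)
  edge (8, 10)→(2, 12): d=(-6,2) right/bottom  bias=-1
  edge (2, 12)→(4, 5): d=(2,-7) top-left  bias=+0
  edge (4, 5)→(8, 10): d=(4,5) right/bottom  bias=-1
    (2,3)@(5, 7): e=[24,11,3] → X
    (3,3)@(7, 7): e=[20,25,-7] → .
    (1,4)@(3, 9): e=[16,1,21] → X
    (3,4)@(7, 9): e=[8,29,1] → X
    (4,4)@(9, 9): e=[4,43,-9] → .
    (5,4)@(11, 9): e=[0,57,-19] → .  [on edge]
    (1,5)@(3, 11): e=[4,5,29] → X
    (2,5)@(5, 11): e=[0,19,19] → .  [on edge]
    (3,5)@(7, 11): e=[-4,33,9] → .
    (1,6)@(3, 13): e=[-8,9,37] → .
  covered (5 px):
    . . . . . .
    . . . . . .
    . . . . . .
    . . X . . .
    . X X X . .
    . X . . . .
    . . . . . .
    . . . . . .
T3:
  2·area = 8
  edge (0, 12)→(2, 10): d=(2,-2) top-left  bias=+0
  edge (2, 10)→(6, 10): d=(4,0) top-left  bias=+0
  edge (6, 10)→(0, 12): d=(-6,2) right/bottom  bias=-1
    (5,0)@(11, 1): e=[0,-36,44] → .  [on edge]
    (4,1)@(9, 3): e=[0,-28,36] → .  [on edge]
    (3,2)@(7, 5): e=[0,-20,28] → .  [on edge]
    (2,3)@(5, 7): e=[0,-12,20] → .  [on edge]
    (1,4)@(3, 9): e=[0,-4,12] → .  [on edge]
    (4,4)@(9, 9): e=[12,-4,0] → .  [on edge]
    (0,5)@(1, 11): e=[0,4,4] → X  [on edge]
    (1,5)@(3, 11): e=[4,4,0] → .  [on edge]
    (0,6)@(1, 13): e=[4,12,-8] → .
  covered (1 px):
    . . . . . .
    . . . . . .
    . . . . . .
    . . . . . .
    . . . . . .
    X . . . . .
    . . . . . .
    . . . . . .

Result: [10,8,6]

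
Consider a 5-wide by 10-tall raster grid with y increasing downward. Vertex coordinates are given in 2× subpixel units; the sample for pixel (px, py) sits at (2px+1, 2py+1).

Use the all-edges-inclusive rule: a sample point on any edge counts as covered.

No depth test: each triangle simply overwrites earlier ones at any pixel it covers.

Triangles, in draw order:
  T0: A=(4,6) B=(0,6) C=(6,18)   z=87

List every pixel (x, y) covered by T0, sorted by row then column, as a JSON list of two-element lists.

T0:
  2·area = 48  (B↔C swapped to make it positive)
  edge (4, 6)→(6, 18): d=(2,12) inclusive
  edge (6, 18)→(0, 6): d=(-6,-12) inclusive
  edge (0, 6)→(4, 6): d=(4,0) inclusive
    (0,3)@(1, 7): e=[38,6,4] → X
    (1,3)@(3, 7): e=[14,30,4] → X
    (2,3)@(5, 7): e=[-10,54,4] → .
    (0,4)@(1, 9): e=[42,-6,12] → .
    (1,4)@(3, 9): e=[18,18,12] → X
    (2,4)@(5, 9): e=[-6,42,12] → .
    (1,5)@(3, 11): e=[22,6,20] → X
    (2,5)@(5, 11): e=[-2,30,20] → .
    (1,6)@(3, 13): e=[26,-6,28] → .
    (2,6)@(5, 13): e=[2,18,28] → X
    (3,6)@(7, 13): e=[-22,42,28] → .
    (2,7)@(5, 15): e=[6,6,36] → X
  covered (6 px):
    . . . . .
    . . . . .
    . . . . .
    X X . . .
    . X . . .
    . X . . .
    . . X . .
    . . X . .
    . . . . .
    . . . . .

Answer: [[0,3],[1,3],[1,4],[1,5],[2,6],[2,7]]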